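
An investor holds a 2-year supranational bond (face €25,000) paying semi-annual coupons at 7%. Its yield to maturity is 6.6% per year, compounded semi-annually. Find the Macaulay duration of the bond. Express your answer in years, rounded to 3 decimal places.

Periodic yield y = 0.033. Discount each cash flow and weight by its period:
  t   CF        PV=CF/(1+0.033)^t    t·PV
  1       875.00       847.0474       847.0474
  2       875.00       819.9878     1,639.9757
  3       875.00       793.7927     2,381.3780
  4    25,875.00    22,723.7013    90,894.8053
  Σ                 25,184.5293    95,763.2064
Price P = Σ PV = 25,184.5293.
Macaulay duration = Σ(t·PV) / P = 95,763.2064 / 25,184.5293 = 3.80246 half-year periods.
In years: 3.80246 / 2 = 1.90123 years.

1.901 years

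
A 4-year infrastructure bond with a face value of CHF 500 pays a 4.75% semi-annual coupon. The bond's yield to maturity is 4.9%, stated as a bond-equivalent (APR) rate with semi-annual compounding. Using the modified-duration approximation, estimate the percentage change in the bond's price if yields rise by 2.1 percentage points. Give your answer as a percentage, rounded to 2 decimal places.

Periodic yield y = 0.0245. Modified duration first:
  t   CF        PV=CF/(1+0.0245)^t    t·PV
  1       11.875        11.5910        11.5910
  2       11.875        11.3138        22.6277
  3       11.875        11.0433        33.1298
  4       11.875        10.7792        43.1167
  5       11.875        10.5214        52.6070
  6       11.875        10.2698        61.6188
  7       11.875        10.0242        70.1694
  8      511.875       421.7627     3,374.1020
  Σ                    497.3055     3,668.9624
P = 497.3055; D_Mac = 7.37768 half-year periods = 3.68884 yrs; D_mod = 3.68884/(1+0.0245) = 3.60063 yrs.
ΔP/P ≈ -D_mod · Δy = -3.60063 × (+0.021) = -0.075613 = -7.5613%.

-7.56%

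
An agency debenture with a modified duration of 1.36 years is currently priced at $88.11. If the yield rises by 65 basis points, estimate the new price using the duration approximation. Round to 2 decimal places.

Duration approximation: ΔP/P ≈ -D_mod · Δy = -1.36 × (+0.0065) = -0.008840.
New price ≈ 88.11 × (1 - 0.008840) = 87.3311076.

$87.33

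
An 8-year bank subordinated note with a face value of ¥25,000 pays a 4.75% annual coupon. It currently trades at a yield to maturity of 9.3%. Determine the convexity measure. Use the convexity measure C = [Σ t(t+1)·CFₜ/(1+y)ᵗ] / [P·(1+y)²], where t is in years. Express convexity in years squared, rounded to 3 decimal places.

With y = 0.093:
  t   CF        PV=CF/(1+0.093)^t    t·PV        t(t+1)·PV
  1     1,187.50     1,086.4593     1,086.4593       2,172.9186
  2     1,187.50       994.0158     1,988.0316       5,964.0949
  3     1,187.50       909.4381     2,728.3142      10,913.2569
  4     1,187.50       832.0568     3,328.2272      16,641.1359
  5     1,187.50       761.2596     3,806.2982      22,837.7894
  6     1,187.50       696.4864     4,178.9185      29,252.4292
  7     1,187.50       637.2245     4,460.5717      35,684.5736
  8    26,187.50    12,856.7958   102,854.3660     925,689.2944
  Σ                 18,773.7363   124,431.1867   1,049,155.4928
P = 18,773.7363.
Convexity = Σ t(t+1)·PV / [P·(1+y)²] = 1,049,155.4928 / (18,773.7363 × 1.194649) = 46.77877.

46.779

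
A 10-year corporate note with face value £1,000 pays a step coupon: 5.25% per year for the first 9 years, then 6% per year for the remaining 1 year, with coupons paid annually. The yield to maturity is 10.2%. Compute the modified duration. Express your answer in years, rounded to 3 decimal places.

6.886 years

Periodic yield y = 0.102. First find Macaulay duration:
  t   CF        PV=CF/(1+0.102)^t    t·PV
  1        52.50        47.6407        47.6407
  2        52.50        43.2311        86.4622
  3        52.50        39.2297       117.6890
  4        52.50        35.5986       142.3944
  5        52.50        32.3036       161.5182
  6        52.50        29.3136       175.8818
  7        52.50        26.6004       186.2028
  8        52.50        24.1383       193.1063
  9        52.50        21.9041       197.1367
  10    1,060.00       401.3192     4,013.1918
  Σ                    701.2792     5,321.2238
P = 701.2792; Macaulay duration = 5,321.2238 / 701.2792 = 7.58788 years.
Modified duration = D_Mac / (1 + y) = 7.58788 / 1.102 = 6.88556 years.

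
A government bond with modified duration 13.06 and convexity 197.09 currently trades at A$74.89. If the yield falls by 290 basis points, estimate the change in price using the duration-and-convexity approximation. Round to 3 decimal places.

+A$34.570

Duration effect: -D_mod·Δy = -13.06 × (-0.029) = +0.378740
Convexity effect: ½·C·(Δy)² = 0.5 × 197.09 × (-0.029)² = +0.082876345
ΔP/P ≈ +0.378740 + 0.082876345 = +0.461616345
ΔP ≈ 74.89 × (+0.461616345) = +34.57044807705.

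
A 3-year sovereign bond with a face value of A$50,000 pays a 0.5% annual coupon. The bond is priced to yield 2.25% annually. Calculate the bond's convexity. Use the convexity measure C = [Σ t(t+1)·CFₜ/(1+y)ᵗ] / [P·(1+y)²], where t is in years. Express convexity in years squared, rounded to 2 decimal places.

11.40

With y = 0.0225:
  t   CF        PV=CF/(1+0.0225)^t    t·PV        t(t+1)·PV
  1       250.00       244.4988       244.4988         488.9976
  2       250.00       239.1186       478.2372       1,434.7117
  3    50,250.00    47,005.2229   141,015.6686     564,062.6743
  Σ                 47,488.8402   141,738.4046     565,986.3835
P = 47,488.8402.
Convexity = Σ t(t+1)·PV / [P·(1+y)²] = 565,986.3835 / (47,488.8402 × 1.045506) = 11.39955.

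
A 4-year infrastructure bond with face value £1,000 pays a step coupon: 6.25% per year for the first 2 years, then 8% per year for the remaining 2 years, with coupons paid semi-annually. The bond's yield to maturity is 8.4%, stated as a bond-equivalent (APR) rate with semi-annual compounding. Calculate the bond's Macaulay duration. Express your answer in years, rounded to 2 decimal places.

3.57 years

Periodic yield y = 0.042. Discount each cash flow and weight by its period:
  t   CF        PV=CF/(1+0.042)^t    t·PV
  1        31.25        29.9904        29.9904
  2        31.25        28.7816        57.5632
  3        31.25        27.6215        82.8644
  4        31.25        26.5081       106.0325
  5        40.00        32.5628       162.8139
  6        40.00        31.2503       187.5016
  7        40.00        29.9907       209.9346
  8     1,040.00       748.3273     5,986.6184
  Σ                    955.0326     6,823.3189
Price P = Σ PV = 955.0326.
Macaulay duration = Σ(t·PV) / P = 6,823.3189 / 955.0326 = 7.14459 half-year periods.
In years: 7.14459 / 2 = 3.57230 years.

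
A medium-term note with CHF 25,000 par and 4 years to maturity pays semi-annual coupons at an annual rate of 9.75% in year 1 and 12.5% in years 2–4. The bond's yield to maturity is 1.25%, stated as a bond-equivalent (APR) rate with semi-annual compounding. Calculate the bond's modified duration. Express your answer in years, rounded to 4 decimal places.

Periodic yield y = 0.00625. First find Macaulay duration:
  t   CF        PV=CF/(1+0.00625)^t    t·PV
  1     1,218.75     1,211.1801     1,211.1801
  2     1,218.75     1,203.6573     2,407.3145
  3     1,562.50     1,533.5656     4,600.6967
  4     1,562.50     1,524.0403     6,096.1612
  5     1,562.50     1,514.5742     7,572.8711
  6     1,562.50     1,505.1669     9,031.0015
  7     1,562.50     1,495.8181    10,470.7264
  8    26,562.50    25,270.9635   202,167.7080
  Σ                 35,258.9659   243,557.6595
P = 35,258.9659; Macaulay duration = 243,557.6595 / 35,258.9659 = 6.90768 half-year periods = 3.45384 years.
Modified duration = D_Mac / (1 + y) = 3.45384 / 1.00625 = 3.43239 years.

3.4324 years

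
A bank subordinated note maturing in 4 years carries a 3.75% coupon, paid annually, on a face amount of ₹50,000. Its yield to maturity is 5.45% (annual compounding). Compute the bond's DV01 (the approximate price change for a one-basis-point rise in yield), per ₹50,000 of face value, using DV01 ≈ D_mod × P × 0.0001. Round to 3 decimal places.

Periodic yield y = 0.0545.
  t   CF        PV=CF/(1+0.0545)^t    t·PV
  1     1,875.00     1,778.0939     1,778.0939
  2     1,875.00     1,686.1962     3,372.3924
  3     1,875.00     1,599.0481     4,797.1442
  4    51,875.00    41,953.8454   167,815.3816
  Σ                 47,017.1835   177,763.0120
P = 47,017.1835; D_Mac = 3.78081 yrs; D_mod = 3.58540 yrs.
DV01 ≈ 3.58540 × 47,017.1835 × 0.0001 = 16.857564.

₹16.858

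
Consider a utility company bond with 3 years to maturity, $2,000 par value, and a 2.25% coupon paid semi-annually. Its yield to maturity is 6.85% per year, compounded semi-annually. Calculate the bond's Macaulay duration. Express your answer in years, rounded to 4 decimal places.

Periodic yield y = 0.03425. Discount each cash flow and weight by its period:
  t   CF        PV=CF/(1+0.03425)^t    t·PV
  1        22.50        21.7549        21.7549
  2        22.50        21.0345        42.0689
  3        22.50        20.3379        61.0137
  4        22.50        19.6644        78.6575
  5        22.50        19.0132        95.0659
  6     2,022.50     1,652.4767     9,914.8604
  Σ                  1,754.2816    10,213.4214
Price P = Σ PV = 1,754.2816.
Macaulay duration = Σ(t·PV) / P = 10,213.4214 / 1,754.2816 = 5.82200 half-year periods.
In years: 5.82200 / 2 = 2.91100 years.

2.9110 years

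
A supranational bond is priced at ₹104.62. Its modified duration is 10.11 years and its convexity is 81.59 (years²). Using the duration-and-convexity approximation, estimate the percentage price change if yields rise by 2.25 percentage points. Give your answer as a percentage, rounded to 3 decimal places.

-20.682%

Duration effect: -D_mod·Δy = -10.11 × (+0.0225) = -0.227475
Convexity effect: ½·C·(Δy)² = 0.5 × 81.59 × (0.0225)² = +0.02065246875
ΔP/P ≈ -0.227475 + 0.02065246875 = -0.20682253125
= -20.682253125%.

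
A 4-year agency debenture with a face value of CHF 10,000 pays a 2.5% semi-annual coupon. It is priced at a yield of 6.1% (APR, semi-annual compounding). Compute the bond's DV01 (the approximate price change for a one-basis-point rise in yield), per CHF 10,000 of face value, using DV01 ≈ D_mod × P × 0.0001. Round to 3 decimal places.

Periodic yield y = 0.0305.
  t   CF        PV=CF/(1+0.0305)^t    t·PV
  1       125.00       121.3003       121.3003
  2       125.00       117.7102       235.4204
  3       125.00       114.2263       342.6788
  4       125.00       110.8455       443.3820
  5       125.00       107.5648       537.8238
  6       125.00       104.3811       626.2868
  7       125.00       101.2917       709.0422
  8    10,125.00     7,961.7963    63,694.3705
  Σ                  8,739.1162    66,710.3049
P = 8,739.1162; D_Mac = 7.63353 half-year periods = 3.81676 yrs; D_mod = 3.70380 yrs.
DV01 ≈ 3.70380 × 8,739.1162 × 0.0001 = 3.236793.

CHF 3.237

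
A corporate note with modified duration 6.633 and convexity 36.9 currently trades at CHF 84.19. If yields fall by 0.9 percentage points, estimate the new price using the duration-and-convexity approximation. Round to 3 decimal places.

Duration effect: -D_mod·Δy = -6.633 × (-0.009) = +0.059697
Convexity effect: ½·C·(Δy)² = 0.5 × 36.9 × (-0.009)² = +0.00149445
ΔP/P ≈ +0.059697 + 0.00149445 = +0.06119145
New price ≈ 84.19 × (1 + 0.06119145) = 89.3417081755.

CHF 89.342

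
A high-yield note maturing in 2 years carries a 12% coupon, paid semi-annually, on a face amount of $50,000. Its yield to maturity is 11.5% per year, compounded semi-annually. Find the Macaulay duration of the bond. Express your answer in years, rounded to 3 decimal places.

1.837 years

Periodic yield y = 0.0575. Discount each cash flow and weight by its period:
  t   CF        PV=CF/(1+0.0575)^t    t·PV
  1     3,000.00     2,836.8794     2,836.8794
  2     3,000.00     2,682.6283     5,365.2566
  3     3,000.00     2,536.7644     7,610.2931
  4    53,000.00    42,379.3572   169,517.4289
  Σ                 50,435.6293   185,329.8580
Price P = Σ PV = 50,435.6293.
Macaulay duration = Σ(t·PV) / P = 185,329.8580 / 50,435.6293 = 3.67458 half-year periods.
In years: 3.67458 / 2 = 1.83729 years.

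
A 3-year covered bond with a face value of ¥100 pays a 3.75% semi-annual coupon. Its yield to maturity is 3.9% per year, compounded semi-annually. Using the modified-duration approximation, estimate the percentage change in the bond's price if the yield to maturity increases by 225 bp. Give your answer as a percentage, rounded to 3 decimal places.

Periodic yield y = 0.0195. Modified duration first:
  t   CF        PV=CF/(1+0.0195)^t    t·PV
  1        1.875         1.8391         1.8391
  2        1.875         1.8040         3.6079
  3        1.875         1.7695         5.3084
  4        1.875         1.7356         6.9424
  5        1.875         1.7024         8.5121
  6      101.875        90.7286       544.3716
  Σ                     99.5792       570.5816
P = 99.5792; D_Mac = 5.72993 half-year periods = 2.86496 yrs; D_mod = 2.86496/(1+0.0195) = 2.81017 yrs.
ΔP/P ≈ -D_mod · Δy = -2.81017 × (+0.0225) = -0.063229 = -6.3229%.

-6.323%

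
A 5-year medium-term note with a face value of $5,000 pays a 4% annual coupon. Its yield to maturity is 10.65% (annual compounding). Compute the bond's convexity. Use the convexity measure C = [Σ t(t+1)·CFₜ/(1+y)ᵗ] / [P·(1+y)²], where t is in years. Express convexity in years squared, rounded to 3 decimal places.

With y = 0.1065:
  t   CF        PV=CF/(1+0.1065)^t    t·PV        t(t+1)·PV
  1       200.00       180.7501       180.7501         361.5002
  2       200.00       163.3530       326.7060         980.1181
  3       200.00       147.6304       442.8911       1,771.5646
  4       200.00       133.4210       533.6842       2,668.4208
  5     5,200.00     3,135.0629    15,675.3143      94,051.8856
  Σ                  3,760.2174    17,159.3457      99,833.4893
P = 3,760.2174.
Convexity = Σ t(t+1)·PV / [P·(1+y)²] = 99,833.4893 / (3,760.2174 × 1.224342) = 21.68505.

21.685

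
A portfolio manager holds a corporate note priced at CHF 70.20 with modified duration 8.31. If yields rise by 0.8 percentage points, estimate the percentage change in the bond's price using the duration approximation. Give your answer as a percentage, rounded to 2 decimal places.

Duration approximation: ΔP/P ≈ -D_mod · Δy = -8.31 × (+0.008) = -0.066480.
As a percentage: -6.6480%.

-6.65%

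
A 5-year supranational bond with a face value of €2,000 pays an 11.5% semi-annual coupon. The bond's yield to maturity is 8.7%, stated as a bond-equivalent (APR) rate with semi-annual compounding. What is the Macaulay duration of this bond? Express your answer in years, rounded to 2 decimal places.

Periodic yield y = 0.0435. Discount each cash flow and weight by its period:
  t   CF        PV=CF/(1+0.0435)^t    t·PV
  1       115.00       110.2060       110.2060
  2       115.00       105.6119       211.2238
  3       115.00       101.2093       303.6279
  4       115.00        96.9902       387.9610
  5       115.00        92.9470       464.7352
  6       115.00        89.0724       534.4344
  7       115.00        85.3593       597.5149
  8       115.00        81.8009       654.4074
  9       115.00        78.3909       705.5183
  10    2,115.00     1,381.6112    13,816.1118
  Σ                  2,223.1992    17,785.7406
Price P = Σ PV = 2,223.1992.
Macaulay duration = Σ(t·PV) / P = 17,785.7406 / 2,223.1992 = 8.00007 half-year periods.
In years: 8.00007 / 2 = 4.00003 years.

4.00 years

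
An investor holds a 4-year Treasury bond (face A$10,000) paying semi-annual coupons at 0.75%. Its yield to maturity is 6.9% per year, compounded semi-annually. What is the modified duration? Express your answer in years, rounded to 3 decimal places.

Periodic yield y = 0.0345. First find Macaulay duration:
  t   CF        PV=CF/(1+0.0345)^t    t·PV
  1        37.50        36.2494        36.2494
  2        37.50        35.0405        70.0810
  3        37.50        33.8719       101.6158
  4        37.50        32.7423       130.9692
  5        37.50        31.6504       158.2519
  6        37.50        30.5948       183.5691
  7        37.50        29.5745       207.0217
  8    10,037.50     7,652.1169    61,216.9355
  Σ                  7,881.8408    62,104.6935
P = 7,881.8408; Macaulay duration = 62,104.6935 / 7,881.8408 = 7.87947 half-year periods = 3.93973 years.
Modified duration = D_Mac / (1 + y) = 3.93973 / 1.0345 = 3.80834 years.

3.808 years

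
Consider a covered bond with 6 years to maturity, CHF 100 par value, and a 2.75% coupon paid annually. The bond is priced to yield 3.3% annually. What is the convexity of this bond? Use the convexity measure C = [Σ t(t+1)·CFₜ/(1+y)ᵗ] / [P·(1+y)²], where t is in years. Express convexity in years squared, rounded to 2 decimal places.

35.93

With y = 0.033:
  t   CF        PV=CF/(1+0.033)^t    t·PV        t(t+1)·PV
  1         2.75         2.6621         2.6621           5.3243
  2         2.75         2.5771         5.1542          15.4626
  3         2.75         2.4948         7.4843          29.9373
  4         2.75         2.4151         9.6603          48.3016
  5         2.75         2.3379        11.6896          70.1378
  6       102.75        84.5629       507.3774       3,551.6421
  Σ                     97.0499       544.0281       3,720.8057
P = 97.0499.
Convexity = Σ t(t+1)·PV / [P·(1+y)²] = 3,720.8057 / (97.0499 × 1.067089) = 35.92866.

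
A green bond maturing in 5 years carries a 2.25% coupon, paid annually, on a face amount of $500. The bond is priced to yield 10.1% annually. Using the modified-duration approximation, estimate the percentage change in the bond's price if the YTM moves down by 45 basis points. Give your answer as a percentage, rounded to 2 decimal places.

+1.94%

Periodic yield y = 0.101. Modified duration first:
  t   CF        PV=CF/(1+0.101)^t    t·PV
  1        11.25        10.2180        10.2180
  2        11.25         9.2806        18.5613
  3        11.25         8.4293        25.2878
  4        11.25         7.6560        30.6241
  5       511.25       316.0070     1,580.0351
  Σ                    351.5909     1,664.7263
P = 351.5909; D_Mac = 4.73484 yrs; D_mod = 4.73484/(1+0.101) = 4.30049 yrs.
ΔP/P ≈ -D_mod · Δy = -4.30049 × (-0.0045) = +0.019352 = +1.9352%.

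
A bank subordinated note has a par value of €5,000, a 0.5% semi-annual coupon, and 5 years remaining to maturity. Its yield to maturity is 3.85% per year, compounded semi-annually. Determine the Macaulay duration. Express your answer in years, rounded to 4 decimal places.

Periodic yield y = 0.01925. Discount each cash flow and weight by its period:
  t   CF        PV=CF/(1+0.01925)^t    t·PV
  1        12.50        12.2639        12.2639
  2        12.50        12.0323        24.0646
  3        12.50        11.8051        35.4152
  4        12.50        11.5821        46.3284
  5        12.50        11.3634        56.8168
  6        12.50        11.1487        66.8924
  7        12.50        10.9382        76.5672
  8        12.50        10.7316        85.8528
  9        12.50        10.5289        94.7602
  10    5,012.50     4,142.3538    41,423.5375
  Σ                  4,244.7479    41,922.4990
Price P = Σ PV = 4,244.7479.
Macaulay duration = Σ(t·PV) / P = 41,922.4990 / 4,244.7479 = 9.87632 half-year periods.
In years: 9.87632 / 2 = 4.93816 years.

4.9382 years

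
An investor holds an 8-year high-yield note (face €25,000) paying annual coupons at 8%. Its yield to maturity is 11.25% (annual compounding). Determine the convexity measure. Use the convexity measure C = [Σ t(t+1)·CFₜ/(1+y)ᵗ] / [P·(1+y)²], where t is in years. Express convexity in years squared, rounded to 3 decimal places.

With y = 0.1125:
  t   CF        PV=CF/(1+0.1125)^t    t·PV        t(t+1)·PV
  1     2,000.00     1,797.7528     1,797.7528       3,595.5056
  2     2,000.00     1,615.9576     3,231.9152       9,695.7455
  3     2,000.00     1,452.5461     4,357.6384      17,430.5537
  4     2,000.00     1,305.6595     5,222.6378      26,113.1890
  5     2,000.00     1,173.6265     5,868.1324      35,208.7942
  6     2,000.00     1,054.9451     6,329.6709      44,307.6961
  7     2,000.00       948.2653     6,637.8571      53,102.8567
  8    27,000.00    11,507.0396    92,056.3166     828,506.8498
  Σ                 20,855.7925   125,501.9212   1,017,961.1907
P = 20,855.7925.
Convexity = Σ t(t+1)·PV / [P·(1+y)²] = 1,017,961.1907 / (20,855.7925 × 1.237656) = 39.43706.

39.437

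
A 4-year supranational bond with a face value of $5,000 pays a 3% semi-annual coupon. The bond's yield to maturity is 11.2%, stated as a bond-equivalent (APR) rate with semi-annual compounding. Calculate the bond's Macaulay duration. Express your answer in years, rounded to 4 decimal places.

Periodic yield y = 0.056. Discount each cash flow and weight by its period:
  t   CF        PV=CF/(1+0.056)^t    t·PV
  1        75.00        71.0227        71.0227
  2        75.00        67.2564       134.5127
  3        75.00        63.6897       191.0692
  4        75.00        60.3123       241.2490
  5        75.00        57.1139       285.5694
  6        75.00        54.0851       324.5107
  7        75.00        51.2170       358.5188
  8     5,075.00     3,281.8951    26,255.1611
  Σ                  3,706.5922    27,861.6137
Price P = Σ PV = 3,706.5922.
Macaulay duration = Σ(t·PV) / P = 27,861.6137 / 3,706.5922 = 7.51677 half-year periods.
In years: 7.51677 / 2 = 3.75839 years.

3.7584 years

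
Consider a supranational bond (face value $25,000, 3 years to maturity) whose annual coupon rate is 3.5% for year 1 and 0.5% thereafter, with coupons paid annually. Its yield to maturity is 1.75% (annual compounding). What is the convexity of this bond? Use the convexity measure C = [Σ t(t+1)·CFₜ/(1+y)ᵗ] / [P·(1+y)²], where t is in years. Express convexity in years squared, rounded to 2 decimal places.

11.23

With y = 0.0175:
  t   CF        PV=CF/(1+0.0175)^t    t·PV        t(t+1)·PV
  1       875.00       859.9509       859.9509       1,719.9017
  2       125.00       120.7372       241.4744         724.4233
  3    25,125.00    23,850.7926    71,552.3779     286,209.5117
  Σ                 24,831.4807    72,653.8032     288,653.8368
P = 24,831.4807.
Convexity = Σ t(t+1)·PV / [P·(1+y)²] = 288,653.8368 / (24,831.4807 × 1.035306) = 11.22809.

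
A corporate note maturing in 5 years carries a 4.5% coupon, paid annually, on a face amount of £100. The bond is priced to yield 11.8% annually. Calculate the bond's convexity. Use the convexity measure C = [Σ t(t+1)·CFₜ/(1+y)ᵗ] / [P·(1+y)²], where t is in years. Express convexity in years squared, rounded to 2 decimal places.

20.89

With y = 0.118:
  t   CF        PV=CF/(1+0.118)^t    t·PV        t(t+1)·PV
  1         4.50         4.0250         4.0250           8.0501
  2         4.50         3.6002         7.2004          21.6013
  3         4.50         3.2202         9.6607          38.6428
  4         4.50         2.8804        11.5214          57.6070
  5       104.50        59.8284       299.1419       1,794.8515
  Σ                     73.5542       331.5495       1,920.7527
P = 73.5542.
Convexity = Σ t(t+1)·PV / [P·(1+y)²] = 1,920.7527 / (73.5542 × 1.249924) = 20.89201.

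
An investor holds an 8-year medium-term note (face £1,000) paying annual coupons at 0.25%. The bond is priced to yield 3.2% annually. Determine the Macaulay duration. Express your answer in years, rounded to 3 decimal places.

7.920 years

Periodic yield y = 0.032. Discount each cash flow and weight by its year:
  t   CF        PV=CF/(1+0.032)^t    t·PV
  1         2.50         2.4225         2.4225
  2         2.50         2.3474         4.6947
  3         2.50         2.2746         6.8237
  4         2.50         2.2040         8.8162
  5         2.50         2.1357        10.6785
  6         2.50         2.0695        12.4169
  7         2.50         2.0053        14.0372
  8     1,002.50       779.1962     6,233.5693
  Σ                    794.6551     6,293.4590
Price P = Σ PV = 794.6551.
Macaulay duration = Σ(t·PV) / P = 6,293.4590 / 794.6551 = 7.91974 years.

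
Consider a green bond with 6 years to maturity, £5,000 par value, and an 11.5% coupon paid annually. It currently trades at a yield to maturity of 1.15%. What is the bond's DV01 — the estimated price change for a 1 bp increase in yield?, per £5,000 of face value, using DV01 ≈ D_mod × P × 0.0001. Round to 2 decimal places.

Periodic yield y = 0.0115.
  t   CF        PV=CF/(1+0.0115)^t    t·PV
  1       575.00       568.4627       568.4627
  2       575.00       561.9997     1,123.9994
  3       575.00       555.6102     1,666.8305
  4       575.00       549.2933     2,197.1732
  5       575.00       543.0482     2,715.2412
  6     5,575.00     5,205.3454    31,232.0722
  Σ                  7,983.7594    39,503.7791
P = 7,983.7594; D_Mac = 4.94802 yrs; D_mod = 4.89176 yrs.
DV01 ≈ 4.89176 × 7,983.7594 × 0.0001 = 3.905465.

£3.91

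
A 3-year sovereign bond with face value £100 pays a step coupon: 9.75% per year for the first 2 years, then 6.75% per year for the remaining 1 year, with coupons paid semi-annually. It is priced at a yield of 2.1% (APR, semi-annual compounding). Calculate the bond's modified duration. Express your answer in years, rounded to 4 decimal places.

2.6787 years

Periodic yield y = 0.0105. First find Macaulay duration:
  t   CF        PV=CF/(1+0.0105)^t    t·PV
  1        4.875         4.8243         4.8243
  2        4.875         4.7742         9.5484
  3        4.875         4.7246        14.1738
  4        4.875         4.6755        18.7021
  5        3.375         3.2033        16.0163
  6      103.375        97.0952       582.5710
  Σ                    119.2971       645.8360
P = 119.2971; Macaulay duration = 645.8360 / 119.2971 = 5.41368 half-year periods = 2.70684 years.
Modified duration = D_Mac / (1 + y) = 2.70684 / 1.0105 = 2.67871 years.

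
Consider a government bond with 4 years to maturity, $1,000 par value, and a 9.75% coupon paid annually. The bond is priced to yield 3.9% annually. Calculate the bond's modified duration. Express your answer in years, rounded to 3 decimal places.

Periodic yield y = 0.039. First find Macaulay duration:
  t   CF        PV=CF/(1+0.039)^t    t·PV
  1        97.50        93.8402        93.8402
  2        97.50        90.3178       180.6357
  3        97.50        86.9277       260.7830
  4     1,097.50       941.7646     3,767.0582
  Σ                  1,212.8503     4,302.3171
P = 1,212.8503; Macaulay duration = 4,302.3171 / 1,212.8503 = 3.54728 years.
Modified duration = D_Mac / (1 + y) = 3.54728 / 1.039 = 3.41413 years.

3.414 years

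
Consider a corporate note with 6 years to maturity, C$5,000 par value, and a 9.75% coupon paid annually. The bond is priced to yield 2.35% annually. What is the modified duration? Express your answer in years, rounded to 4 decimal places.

Periodic yield y = 0.0235. First find Macaulay duration:
  t   CF        PV=CF/(1+0.0235)^t    t·PV
  1       487.50       476.3068       476.3068
  2       487.50       465.3706       930.7412
  3       487.50       454.6855     1,364.0564
  4       487.50       444.2457     1,776.9828
  5       487.50       434.0456     2,170.2281
  6     5,487.50     4,773.6157    28,641.6941
  Σ                  7,048.2699    35,360.0094
P = 7,048.2699; Macaulay duration = 35,360.0094 / 7,048.2699 = 5.01684 years.
Modified duration = D_Mac / (1 + y) = 5.01684 / 1.0235 = 4.90165 years.

4.9016 years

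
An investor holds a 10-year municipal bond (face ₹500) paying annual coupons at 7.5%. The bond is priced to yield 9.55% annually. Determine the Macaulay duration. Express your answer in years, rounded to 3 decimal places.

Periodic yield y = 0.0955. Discount each cash flow and weight by its year:
  t   CF        PV=CF/(1+0.0955)^t    t·PV
  1        37.50        34.2309        34.2309
  2        37.50        31.2469        62.4937
  3        37.50        28.5229        85.5688
  4        37.50        26.0364       104.1458
  5        37.50        23.7667       118.8336
  6        37.50        21.6949       130.1692
  7        37.50        19.8036       138.6253
  8        37.50        18.0772       144.6179
  9        37.50        16.5014       148.5123
  10      537.50       215.9010     2,159.0100
  Σ                    435.7820     3,126.2076
Price P = Σ PV = 435.7820.
Macaulay duration = Σ(t·PV) / P = 3,126.2076 / 435.7820 = 7.17379 years.

7.174 years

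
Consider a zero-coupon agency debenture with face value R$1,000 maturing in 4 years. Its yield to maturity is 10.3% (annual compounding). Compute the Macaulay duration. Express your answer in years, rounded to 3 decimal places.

A zero-coupon bond has a single cash flow at maturity, so its Macaulay duration equals its maturity: 4 years.

4.000 years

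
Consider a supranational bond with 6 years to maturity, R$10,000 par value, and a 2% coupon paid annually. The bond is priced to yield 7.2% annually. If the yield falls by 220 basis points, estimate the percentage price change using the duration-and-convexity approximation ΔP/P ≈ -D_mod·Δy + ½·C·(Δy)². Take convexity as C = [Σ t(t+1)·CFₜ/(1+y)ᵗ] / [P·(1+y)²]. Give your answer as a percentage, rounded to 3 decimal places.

With y = 0.072:
  t   CF        PV=CF/(1+0.072)^t    t·PV        t(t+1)·PV
  1       200.00       186.5672       186.5672         373.1343
  2       200.00       174.0365       348.0731       1,044.2192
  3       200.00       162.3475       487.0425       1,948.1702
  4       200.00       151.4436       605.7743       3,028.8715
  5       200.00       141.2720       706.3600       4,238.1598
  6    10,200.00     6,720.9623    40,325.7738     282,280.4168
  Σ                  7,536.6291    42,659.5909     292,912.9718
P = 7,536.6291; D_Mac = 5.66030 yrs; D_mod = 5.28013 yrs; C = 33.81987.
Duration effect: -5.28013 × (-0.022) = +0.116163
Convexity effect: 0.5 × 33.81987 × (-0.022)² = +0.0081844
ΔP/P ≈ +0.116163 + 0.0081844 = +0.124347 = +12.4347%.

+12.435%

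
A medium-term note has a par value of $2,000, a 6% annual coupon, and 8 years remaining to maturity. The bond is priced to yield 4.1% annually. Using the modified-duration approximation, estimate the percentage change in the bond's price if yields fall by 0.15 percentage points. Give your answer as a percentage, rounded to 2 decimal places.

+0.96%

Periodic yield y = 0.041. Modified duration first:
  t   CF        PV=CF/(1+0.041)^t    t·PV
  1       120.00       115.2738       115.2738
  2       120.00       110.7337       221.4674
  3       120.00       106.3724       319.1173
  4       120.00       102.1829       408.7317
  5       120.00        98.1584       490.7921
  6       120.00        94.2924       565.7546
  7       120.00        90.5787       634.0510
  8     2,120.00     1,537.1988    12,297.5901
  Σ                  2,254.7912    15,052.7780
P = 2,254.7912; D_Mac = 6.67591 yrs; D_mod = 6.67591/(1+0.041) = 6.41298 yrs.
ΔP/P ≈ -D_mod · Δy = -6.41298 × (-0.0015) = +0.009619 = +0.9619%.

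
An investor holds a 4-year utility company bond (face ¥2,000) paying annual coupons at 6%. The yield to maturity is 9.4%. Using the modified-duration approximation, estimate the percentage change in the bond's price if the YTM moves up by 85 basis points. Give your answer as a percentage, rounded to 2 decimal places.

Periodic yield y = 0.094. Modified duration first:
  t   CF        PV=CF/(1+0.094)^t    t·PV
  1       120.00       109.6892       109.6892
  2       120.00       100.2644       200.5287
  3       120.00        91.6493       274.9480
  4     2,120.00     1,480.0166     5,920.0662
  Σ                  1,781.6195     6,505.2321
P = 1,781.6195; D_Mac = 3.65130 yrs; D_mod = 3.65130/(1+0.094) = 3.33757 yrs.
ΔP/P ≈ -D_mod · Δy = -3.33757 × (+0.0085) = -0.028369 = -2.8369%.

-2.84%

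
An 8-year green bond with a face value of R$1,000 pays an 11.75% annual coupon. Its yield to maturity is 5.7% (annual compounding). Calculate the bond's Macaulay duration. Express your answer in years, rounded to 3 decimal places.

Periodic yield y = 0.057. Discount each cash flow and weight by its year:
  t   CF        PV=CF/(1+0.057)^t    t·PV
  1       117.50       111.1637       111.1637
  2       117.50       105.1690       210.3381
  3       117.50        99.4977       298.4930
  4       117.50        94.1321       376.5285
  5       117.50        89.0559       445.2797
  6       117.50        84.2535       505.5210
  7       117.50        79.7100       557.9702
  8     1,117.50       717.2121     5,737.6971
  Σ                  1,380.1941     8,242.9913
Price P = Σ PV = 1,380.1941.
Macaulay duration = Σ(t·PV) / P = 8,242.9913 / 1,380.1941 = 5.97234 years.

5.972 years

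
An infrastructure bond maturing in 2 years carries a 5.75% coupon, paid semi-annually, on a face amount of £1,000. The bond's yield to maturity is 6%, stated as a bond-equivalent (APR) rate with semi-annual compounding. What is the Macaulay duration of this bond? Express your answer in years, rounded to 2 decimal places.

Periodic yield y = 0.03. Discount each cash flow and weight by its period:
  t   CF        PV=CF/(1+0.03)^t    t·PV
  1        28.75        27.9126        27.9126
  2        28.75        27.0996        54.1993
  3        28.75        26.3103        78.9310
  4     1,028.75       914.0311     3,656.1242
  Σ                    995.3536     3,817.1671
Price P = Σ PV = 995.3536.
Macaulay duration = Σ(t·PV) / P = 3,817.1671 / 995.3536 = 3.83499 half-year periods.
In years: 3.83499 / 2 = 1.91749 years.

1.92 years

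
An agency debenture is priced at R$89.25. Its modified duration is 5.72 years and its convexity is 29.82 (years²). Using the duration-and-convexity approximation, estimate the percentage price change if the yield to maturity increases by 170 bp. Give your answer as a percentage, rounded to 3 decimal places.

Duration effect: -D_mod·Δy = -5.72 × (+0.017) = -0.097240
Convexity effect: ½·C·(Δy)² = 0.5 × 29.82 × (0.017)² = +0.00430899
ΔP/P ≈ -0.097240 + 0.00430899 = -0.09293101
= -9.293101%.

-9.293%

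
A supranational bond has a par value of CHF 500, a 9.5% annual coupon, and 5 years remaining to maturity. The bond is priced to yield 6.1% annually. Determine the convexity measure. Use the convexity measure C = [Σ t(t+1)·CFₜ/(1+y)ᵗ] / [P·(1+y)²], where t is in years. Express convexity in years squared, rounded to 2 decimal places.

21.43

With y = 0.061:
  t   CF        PV=CF/(1+0.061)^t    t·PV        t(t+1)·PV
  1        47.50        44.7691        44.7691          89.5382
  2        47.50        42.1952        84.3904         253.1711
  3        47.50        39.7693       119.3078         477.2311
  4        47.50        37.4828       149.9312         749.6561
  5       547.50       407.1995     2,035.9973      12,215.9841
  Σ                    571.4158     2,434.3958      13,785.5805
P = 571.4158.
Convexity = Σ t(t+1)·PV / [P·(1+y)²] = 13,785.5805 / (571.4158 × 1.125721) = 21.43098.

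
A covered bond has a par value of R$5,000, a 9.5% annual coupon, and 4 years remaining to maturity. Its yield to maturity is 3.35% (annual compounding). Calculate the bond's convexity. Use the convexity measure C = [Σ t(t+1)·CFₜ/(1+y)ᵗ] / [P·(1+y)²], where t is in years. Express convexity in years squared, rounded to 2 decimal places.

15.99

With y = 0.0335:
  t   CF        PV=CF/(1+0.0335)^t    t·PV        t(t+1)·PV
  1       475.00       459.6033       459.6033         919.2066
  2       475.00       444.7057       889.4113       2,668.2339
  3       475.00       430.2909     1,290.8727       5,163.4909
  4     5,475.00     4,798.9055    19,195.6221      95,978.1104
  Σ                  6,133.5054    21,835.5094     104,729.0417
P = 6,133.5054.
Convexity = Σ t(t+1)·PV / [P·(1+y)²] = 104,729.0417 / (6,133.5054 × 1.068122) = 15.98591.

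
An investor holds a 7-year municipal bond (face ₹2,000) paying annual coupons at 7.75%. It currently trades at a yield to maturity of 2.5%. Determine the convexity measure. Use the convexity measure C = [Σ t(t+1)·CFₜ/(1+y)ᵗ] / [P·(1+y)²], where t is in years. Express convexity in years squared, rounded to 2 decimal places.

With y = 0.025:
  t   CF        PV=CF/(1+0.025)^t    t·PV        t(t+1)·PV
  1       155.00       151.2195       151.2195         302.4390
  2       155.00       147.5312       295.0625         885.1874
  3       155.00       143.9329       431.7987       1,727.1949
  4       155.00       140.4223       561.6894       2,808.4470
  5       155.00       136.9974       684.9871       4,109.9224
  6       155.00       133.6560       801.9361       5,613.5526
  7     2,155.00     1,812.9266    12,690.4861     101,523.8886
  Σ                  2,666.6860    15,617.1793     116,970.6319
P = 2,666.6860.
Convexity = Σ t(t+1)·PV / [P·(1+y)²] = 116,970.6319 / (2,666.6860 × 1.050625) = 41.75007.

41.75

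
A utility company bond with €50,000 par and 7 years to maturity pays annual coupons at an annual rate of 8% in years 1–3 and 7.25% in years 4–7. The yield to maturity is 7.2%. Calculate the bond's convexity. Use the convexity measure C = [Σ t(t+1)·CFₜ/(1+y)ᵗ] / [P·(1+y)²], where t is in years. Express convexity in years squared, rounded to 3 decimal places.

With y = 0.072:
  t   CF        PV=CF/(1+0.072)^t    t·PV        t(t+1)·PV
  1     4,000.00     3,731.3433     3,731.3433       7,462.6866
  2     4,000.00     3,480.7307     6,961.4613      20,884.3840
  3     4,000.00     3,246.9503     9,740.8508      38,963.4031
  4     3,625.00     2,744.9148    10,979.6592      54,898.2961
  5     3,625.00     2,560.5549    12,802.7743      76,816.6456
  6     3,625.00     2,388.5773    14,331.4637     100,320.2462
  7    53,625.00    32,961.2602   230,728.8214   1,845,830.5715
  Σ                 51,114.3314   289,276.3741   2,145,176.2331
P = 51,114.3314.
Convexity = Σ t(t+1)·PV / [P·(1+y)²] = 2,145,176.2331 / (51,114.3314 × 1.149184) = 36.52000.

36.520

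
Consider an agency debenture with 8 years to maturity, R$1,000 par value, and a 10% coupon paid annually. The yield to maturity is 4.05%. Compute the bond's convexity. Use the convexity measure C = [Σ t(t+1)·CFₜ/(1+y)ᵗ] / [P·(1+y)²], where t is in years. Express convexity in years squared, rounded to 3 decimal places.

46.968

With y = 0.0405:
  t   CF        PV=CF/(1+0.0405)^t    t·PV        t(t+1)·PV
  1       100.00        96.1076        96.1076         192.2153
  2       100.00        92.3668       184.7336         554.2007
  3       100.00        88.7715       266.3146       1,065.2585
  4       100.00        85.3162       341.2649       1,706.3246
  5       100.00        81.9954       409.9771       2,459.8625
  6       100.00        78.8039       472.8232       3,309.7621
  7       100.00        75.7365       530.1557       4,241.2457
  8     1,100.00       800.6745     6,405.3962      57,648.5655
  Σ                  1,399.7725     8,706.7729      71,177.4350
P = 1,399.7725.
Convexity = Σ t(t+1)·PV / [P·(1+y)²] = 71,177.4350 / (1,399.7725 × 1.082640) = 46.96785.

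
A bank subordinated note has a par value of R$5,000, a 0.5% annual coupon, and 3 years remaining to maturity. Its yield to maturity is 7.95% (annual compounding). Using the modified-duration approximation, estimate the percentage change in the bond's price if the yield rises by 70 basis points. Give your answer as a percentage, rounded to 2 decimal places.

Periodic yield y = 0.0795. Modified duration first:
  t   CF        PV=CF/(1+0.0795)^t    t·PV
  1        25.00        23.1589        23.1589
  2        25.00        21.4533        42.9067
  3     5,025.00     3,994.5524    11,983.6573
  Σ                  4,039.1646    12,049.7228
P = 4,039.1646; D_Mac = 2.98322 yrs; D_mod = 2.98322/(1+0.0795) = 2.76352 yrs.
ΔP/P ≈ -D_mod · Δy = -2.76352 × (+0.007) = -0.019345 = -1.9345%.

-1.93%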